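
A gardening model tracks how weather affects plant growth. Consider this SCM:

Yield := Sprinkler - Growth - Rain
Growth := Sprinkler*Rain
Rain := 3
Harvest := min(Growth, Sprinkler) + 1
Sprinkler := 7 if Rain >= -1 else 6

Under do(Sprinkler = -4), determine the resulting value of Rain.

3

Under do(Sprinkler=-4), the mechanism Sprinkler := 7 if Rain >= -1 else 6 is discarded; Sprinkler is fixed at -4.
Rain is not downstream of the intervention, so its value is determined by the original equations.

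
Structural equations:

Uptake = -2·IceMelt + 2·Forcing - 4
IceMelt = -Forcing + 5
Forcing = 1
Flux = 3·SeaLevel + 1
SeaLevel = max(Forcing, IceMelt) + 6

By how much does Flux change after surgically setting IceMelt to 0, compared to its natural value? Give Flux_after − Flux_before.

Under do(IceMelt=0), the mechanism IceMelt = -Forcing + 5 is discarded; IceMelt is fixed at 0.
SeaLevel = max(Forcing, IceMelt) + 6  [with Forcing=1, IceMelt=0]  = 7
Flux = 3·SeaLevel + 1  [with SeaLevel=7]  = 22
Without intervention: IceMelt = -Forcing + 5  [with Forcing=1]  = 4; SeaLevel = max(Forcing, IceMelt) + 6  [with Forcing=1, IceMelt=4]  = 10; Flux = 3·SeaLevel + 1  [with SeaLevel=10]  = 31.
Change = 22 − 31 = -9.

-9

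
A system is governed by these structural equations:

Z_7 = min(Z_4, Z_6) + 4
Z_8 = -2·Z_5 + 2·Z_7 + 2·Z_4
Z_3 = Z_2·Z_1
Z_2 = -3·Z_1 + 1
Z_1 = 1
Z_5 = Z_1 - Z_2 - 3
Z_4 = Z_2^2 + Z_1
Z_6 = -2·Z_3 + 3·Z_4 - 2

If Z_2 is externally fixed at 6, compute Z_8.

do(Z_2=6) replaces the equation Z_2 = -3·Z_1 + 1 with the constant Z_2 = 6.
Z_3 = Z_2·Z_1  [with Z_2=6, Z_1=1]  = 6
Z_4 = Z_2^2 + Z_1  [with Z_2=6, Z_1=1]  = 37
Z_5 = Z_1 - Z_2 - 3  [with Z_1=1, Z_2=6]  = -8
Z_6 = -2·Z_3 + 3·Z_4 - 2  [with Z_3=6, Z_4=37]  = 97
Z_7 = min(Z_4, Z_6) + 4  [with Z_4=37, Z_6=97]  = 41
Z_8 = -2·Z_5 + 2·Z_7 + 2·Z_4  [with Z_5=-8, Z_7=41, Z_4=37]  = 172

172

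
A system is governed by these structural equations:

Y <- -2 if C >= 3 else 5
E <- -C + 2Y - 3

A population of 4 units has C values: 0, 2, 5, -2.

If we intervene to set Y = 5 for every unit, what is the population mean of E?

5.75

The intervention sets Y=5 in all 4 units regardless of C. Recomputing E per unit gives 7, 5, 2, 9; average 5.75.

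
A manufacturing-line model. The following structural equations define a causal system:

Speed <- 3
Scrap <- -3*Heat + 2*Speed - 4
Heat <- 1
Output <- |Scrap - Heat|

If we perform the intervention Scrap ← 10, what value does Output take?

The intervention breaks the incoming arrows to Scrap: Scrap <- -3*Heat + 2*Speed - 4 no longer applies, and Scrap = 10.
Output = |Scrap - Heat|  [with Scrap=10, Heat=1]  = 9

9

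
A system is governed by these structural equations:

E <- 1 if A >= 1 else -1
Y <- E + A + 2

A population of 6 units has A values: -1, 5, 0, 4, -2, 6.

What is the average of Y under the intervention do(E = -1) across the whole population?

3

do(E=-1) breaks E's dependence on A. With E=-1 fixed, Y across the units is 0, 6, 1, 5, -1, 7, mean 3.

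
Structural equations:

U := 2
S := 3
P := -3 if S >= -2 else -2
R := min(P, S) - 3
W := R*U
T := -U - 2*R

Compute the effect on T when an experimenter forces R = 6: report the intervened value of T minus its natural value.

-24

Under do(R=6), the mechanism R := min(P, S) - 3 is discarded; R is fixed at 6.
T = -U - 2*R  [with U=2, R=6]  = -14
Without intervention: P = -3 if S >= -2 else -2  [with S=3]  = -3; R = min(P, S) - 3  [with P=-3, S=3]  = -6; T = -U - 2*R  [with U=2, R=-6]  = 10.
Change = -14 − 10 = -24.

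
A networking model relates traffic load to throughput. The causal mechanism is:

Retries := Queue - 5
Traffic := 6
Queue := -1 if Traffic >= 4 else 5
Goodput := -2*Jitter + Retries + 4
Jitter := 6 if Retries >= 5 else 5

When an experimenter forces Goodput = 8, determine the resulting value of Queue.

Under do(Goodput=8), the mechanism Goodput := -2*Jitter + Retries + 4 is discarded; Goodput is fixed at 8.
No directed path runs from Goodput to Queue, so Queue keeps its natural value.
Queue = -1 if Traffic >= 4 else 5  [with Traffic=6]  = -1

-1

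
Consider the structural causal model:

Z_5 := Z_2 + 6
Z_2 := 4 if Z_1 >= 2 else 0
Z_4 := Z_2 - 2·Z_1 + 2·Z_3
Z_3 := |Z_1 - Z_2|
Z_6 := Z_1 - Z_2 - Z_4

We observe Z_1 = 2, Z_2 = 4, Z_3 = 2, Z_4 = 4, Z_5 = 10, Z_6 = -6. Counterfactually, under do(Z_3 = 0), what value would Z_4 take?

The intervention breaks the incoming arrows to Z_3: Z_3 := |Z_1 - Z_2| no longer applies, and Z_3 = 0.
Z_2 = 4 if Z_1 >= 2 else 0  [with Z_1=2]  = 4
Z_4 = Z_2 - 2·Z_1 + 2·Z_3  [with Z_2=4, Z_1=2, Z_3=0]  = 0

0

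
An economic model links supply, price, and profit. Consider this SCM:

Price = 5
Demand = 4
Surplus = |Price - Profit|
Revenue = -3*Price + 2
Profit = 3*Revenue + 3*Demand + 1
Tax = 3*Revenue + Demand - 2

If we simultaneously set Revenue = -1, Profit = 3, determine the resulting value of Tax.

The joint intervention fixes Revenue = -1, Profit = 3, removing each variable's own equation.
Tax = 3*Revenue + Demand - 2  [with Revenue=-1, Demand=4]  = -1

-1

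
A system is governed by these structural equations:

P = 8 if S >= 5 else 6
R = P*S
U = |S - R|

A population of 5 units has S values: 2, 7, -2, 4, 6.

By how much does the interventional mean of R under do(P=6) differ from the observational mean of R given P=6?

do(P=6) breaks P's dependence on S. With P=6 fixed, R across the units is 12, 42, -12, 24, 36, mean 20.4.
Conditioning on P=6 selects the 3 unit(s) with S ∈ {2, -2, 4}. Their R values: 12, -12, 24. Mean = 8.
Difference = 20.4 − 8 = 12.4.

12.4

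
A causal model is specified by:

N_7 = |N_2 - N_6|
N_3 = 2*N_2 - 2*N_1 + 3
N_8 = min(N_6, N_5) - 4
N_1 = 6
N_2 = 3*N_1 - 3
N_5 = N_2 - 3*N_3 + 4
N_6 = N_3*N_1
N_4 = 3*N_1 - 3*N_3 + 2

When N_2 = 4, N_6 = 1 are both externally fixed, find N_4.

23

The joint intervention fixes N_2 = 4, N_6 = 1, removing each variable's own equation.
N_3 = 2*N_2 - 2*N_1 + 3  [with N_2=4, N_1=6]  = -1
N_4 = 3*N_1 - 3*N_3 + 2  [with N_1=6, N_3=-1]  = 23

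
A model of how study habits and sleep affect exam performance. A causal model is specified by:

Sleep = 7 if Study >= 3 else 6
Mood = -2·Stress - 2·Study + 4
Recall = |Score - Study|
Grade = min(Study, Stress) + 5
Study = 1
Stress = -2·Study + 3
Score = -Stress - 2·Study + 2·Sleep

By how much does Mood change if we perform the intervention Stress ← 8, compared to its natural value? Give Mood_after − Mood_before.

do(Stress=8) replaces the equation Stress = -2·Study + 3 with the constant Stress = 8.
Mood = -2·Stress - 2·Study + 4  [with Stress=8, Study=1]  = -14
Without intervention: Stress = -2·Study + 3  [with Study=1]  = 1; Mood = -2·Stress - 2·Study + 4  [with Stress=1, Study=1]  = 0.
Change = -14 − 0 = -14.

-14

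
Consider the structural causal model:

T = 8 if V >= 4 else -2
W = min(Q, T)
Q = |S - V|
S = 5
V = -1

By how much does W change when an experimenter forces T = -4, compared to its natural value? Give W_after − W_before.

-2

do(T=-4) replaces the equation T = 8 if V >= 4 else -2 with the constant T = -4.
Q = |S - V|  [with S=5, V=-1]  = 6
W = min(Q, T)  [with Q=6, T=-4]  = -4
Without intervention: T = 8 if V >= 4 else -2  [with V=-1]  = -2; Q = |S - V|  [with S=5, V=-1]  = 6; W = min(Q, T)  [with Q=6, T=-2]  = -2.
Change = -4 − (-2) = -2.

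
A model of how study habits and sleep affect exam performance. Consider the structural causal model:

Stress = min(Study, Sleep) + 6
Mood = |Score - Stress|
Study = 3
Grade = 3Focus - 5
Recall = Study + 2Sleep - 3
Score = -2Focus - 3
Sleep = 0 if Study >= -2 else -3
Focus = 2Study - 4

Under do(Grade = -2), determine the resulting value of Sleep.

The intervention breaks the incoming arrows to Grade: Grade = 3Focus - 5 no longer applies, and Grade = -2.
Sleep is not downstream of the intervention, so its value is determined by the original equations.
Sleep = 0 if Study >= -2 else -3  [with Study=3]  = 0

0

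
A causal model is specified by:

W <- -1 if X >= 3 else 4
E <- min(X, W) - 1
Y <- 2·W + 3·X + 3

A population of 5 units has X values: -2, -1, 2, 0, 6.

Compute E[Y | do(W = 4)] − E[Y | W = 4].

Every unit gets W=4 under the intervention. Y values become 5, 8, 17, 11, 29; E[Y|do(W=4)] = 14.
Conditioning on W=4 selects the 4 unit(s) with X ∈ {-2, -1, 2, 0}. Their Y values: 5, 8, 17, 11. Mean = 10.25.
Difference = 14 − 10.25 = 3.75.

3.75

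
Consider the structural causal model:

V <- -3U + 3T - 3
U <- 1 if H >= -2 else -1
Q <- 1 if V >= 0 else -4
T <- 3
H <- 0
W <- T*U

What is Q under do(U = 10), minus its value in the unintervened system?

-5

do(U=10) replaces the equation U <- 1 if H >= -2 else -1 with the constant U = 10.
V = -3U + 3T - 3  [with U=10, T=3]  = -24
Q = 1 if V >= 0 else -4  [with V=-24]  = -4
Without intervention: U = 1 if H >= -2 else -1  [with H=0]  = 1; V = -3U + 3T - 3  [with U=1, T=3]  = 3; Q = 1 if V >= 0 else -4  [with V=3]  = 1.
Change = -4 − 1 = -5.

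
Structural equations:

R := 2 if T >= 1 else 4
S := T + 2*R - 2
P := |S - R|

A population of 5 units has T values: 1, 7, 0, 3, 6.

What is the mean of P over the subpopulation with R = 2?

Observing R=2 restricts to units where R's equation naturally yields 2: T ∈ {1, 7, 3, 6}. In that subpopulation P = 1, 7, 3, 6, mean 4.25.

4.25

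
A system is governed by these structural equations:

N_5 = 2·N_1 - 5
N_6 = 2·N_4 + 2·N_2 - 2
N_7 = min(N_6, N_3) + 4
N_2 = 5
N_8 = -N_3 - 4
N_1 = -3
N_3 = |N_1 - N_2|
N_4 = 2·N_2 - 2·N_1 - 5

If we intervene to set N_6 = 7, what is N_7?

11

Intervening sets N_6 = 7 and removes its equation (N_6 = 2·N_4 + 2·N_2 - 2).
N_3 = |N_1 - N_2|  [with N_1=-3, N_2=5]  = 8
N_7 = min(N_6, N_3) + 4  [with N_6=7, N_3=8]  = 11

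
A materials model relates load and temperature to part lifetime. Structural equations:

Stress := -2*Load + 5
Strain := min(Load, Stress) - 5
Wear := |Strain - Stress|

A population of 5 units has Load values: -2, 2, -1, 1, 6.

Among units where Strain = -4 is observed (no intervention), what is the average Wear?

Conditioning on Strain=-4 selects the 2 unit(s) with Load ∈ {2, 1}. Their Wear values: 5, 7. Mean = 6.

6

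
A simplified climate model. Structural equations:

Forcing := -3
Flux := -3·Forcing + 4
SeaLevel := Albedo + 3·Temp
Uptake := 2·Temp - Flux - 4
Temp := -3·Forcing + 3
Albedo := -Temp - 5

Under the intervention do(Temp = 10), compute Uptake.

Under do(Temp=10), the mechanism Temp := -3·Forcing + 3 is discarded; Temp is fixed at 10.
Flux = -3·Forcing + 4  [with Forcing=-3]  = 13
Uptake = 2·Temp - Flux - 4  [with Temp=10, Flux=13]  = 3

3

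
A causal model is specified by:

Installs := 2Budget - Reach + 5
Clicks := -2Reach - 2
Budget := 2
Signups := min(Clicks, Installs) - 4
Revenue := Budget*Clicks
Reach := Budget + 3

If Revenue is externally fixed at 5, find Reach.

do(Revenue=5) replaces the equation Revenue := Budget*Clicks with the constant Revenue = 5.
Reach is not downstream of the intervention, so its value is determined by the original equations.
Reach = Budget + 3  [with Budget=2]  = 5

5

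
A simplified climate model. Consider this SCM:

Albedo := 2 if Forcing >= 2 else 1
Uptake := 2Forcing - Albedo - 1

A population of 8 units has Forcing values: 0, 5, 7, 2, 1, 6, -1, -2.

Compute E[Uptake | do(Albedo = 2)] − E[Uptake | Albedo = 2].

-5.5

Every unit gets Albedo=2 under the intervention. Uptake values become -3, 7, 11, 1, -1, 9, -5, -7; E[Uptake|do(Albedo=2)] = 1.5.
Conditioning on Albedo=2 selects the 4 unit(s) with Forcing ∈ {5, 7, 2, 6}. Their Uptake values: 7, 11, 1, 9. Mean = 7.
Difference = 1.5 − 7 = -5.5.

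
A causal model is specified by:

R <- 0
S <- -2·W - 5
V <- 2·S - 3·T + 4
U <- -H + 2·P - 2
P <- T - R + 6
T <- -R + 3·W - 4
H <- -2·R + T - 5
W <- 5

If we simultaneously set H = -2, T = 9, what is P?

Under do(H = -2, T = 9), each intervened variable's structural equation is replaced by its fixed value.
P = T - R + 6  [with T=9, R=0]  = 15

15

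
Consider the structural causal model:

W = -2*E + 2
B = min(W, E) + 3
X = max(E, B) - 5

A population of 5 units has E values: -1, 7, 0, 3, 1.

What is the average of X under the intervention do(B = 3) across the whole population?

-1.2

do(B=3) breaks B's dependence on E. With B=3 fixed, X across the units is -2, 2, -2, -2, -2, mean -1.2.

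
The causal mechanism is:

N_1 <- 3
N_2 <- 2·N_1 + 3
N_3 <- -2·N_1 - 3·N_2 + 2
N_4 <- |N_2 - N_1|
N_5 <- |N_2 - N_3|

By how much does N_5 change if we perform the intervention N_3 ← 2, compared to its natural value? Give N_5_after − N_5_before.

-33

do(N_3=2) replaces the equation N_3 <- -2·N_1 - 3·N_2 + 2 with the constant N_3 = 2.
N_2 = 2·N_1 + 3  [with N_1=3]  = 9
N_5 = |N_2 - N_3|  [with N_2=9, N_3=2]  = 7
Without intervention: N_2 = 2·N_1 + 3  [with N_1=3]  = 9; N_3 = -2·N_1 - 3·N_2 + 2  [with N_1=3, N_2=9]  = -31; N_5 = |N_2 - N_3|  [with N_2=9, N_3=-31]  = 40.
Change = 7 − 40 = -33.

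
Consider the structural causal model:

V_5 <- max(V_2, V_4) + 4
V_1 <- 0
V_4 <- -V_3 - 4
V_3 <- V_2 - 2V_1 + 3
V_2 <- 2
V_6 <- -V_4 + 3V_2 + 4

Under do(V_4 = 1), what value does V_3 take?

Under do(V_4=1), the mechanism V_4 <- -V_3 - 4 is discarded; V_4 is fixed at 1.
Since V_3 is not a descendant of the intervened variable, it is unaffected.
V_3 = V_2 - 2V_1 + 3  [with V_2=2, V_1=0]  = 5

5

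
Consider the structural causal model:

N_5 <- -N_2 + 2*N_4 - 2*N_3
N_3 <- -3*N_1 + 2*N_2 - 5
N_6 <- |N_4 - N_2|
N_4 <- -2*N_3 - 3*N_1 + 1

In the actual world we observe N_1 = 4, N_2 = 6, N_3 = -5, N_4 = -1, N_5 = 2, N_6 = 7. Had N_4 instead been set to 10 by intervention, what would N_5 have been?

24

Intervening sets N_4 = 10 and removes its equation (N_4 <- -2*N_3 - 3*N_1 + 1).
N_3 = -3*N_1 + 2*N_2 - 5  [with N_1=4, N_2=6]  = -5
N_5 = -N_2 + 2*N_4 - 2*N_3  [with N_2=6, N_4=10, N_3=-5]  = 24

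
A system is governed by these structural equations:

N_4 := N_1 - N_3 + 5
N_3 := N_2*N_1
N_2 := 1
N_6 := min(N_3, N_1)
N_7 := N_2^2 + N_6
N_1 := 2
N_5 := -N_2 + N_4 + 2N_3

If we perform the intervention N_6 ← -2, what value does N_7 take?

Intervening sets N_6 = -2 and removes its equation (N_6 := min(N_3, N_1)).
N_7 = N_2^2 + N_6  [with N_2=1, N_6=-2]  = -1

-1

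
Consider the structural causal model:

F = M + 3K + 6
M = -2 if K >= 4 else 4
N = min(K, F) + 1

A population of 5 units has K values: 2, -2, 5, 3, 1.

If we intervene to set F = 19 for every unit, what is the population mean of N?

Every unit gets F=19 under the intervention. N values become 3, -1, 6, 4, 2; E[N|do(F=19)] = 2.8.

2.8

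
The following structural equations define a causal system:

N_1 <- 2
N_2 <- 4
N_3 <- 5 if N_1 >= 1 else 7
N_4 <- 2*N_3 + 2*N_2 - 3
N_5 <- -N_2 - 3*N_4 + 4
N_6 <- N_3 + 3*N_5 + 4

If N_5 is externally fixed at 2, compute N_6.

15

The intervention breaks the incoming arrows to N_5: N_5 <- -N_2 - 3*N_4 + 4 no longer applies, and N_5 = 2.
N_3 = 5 if N_1 >= 1 else 7  [with N_1=2]  = 5
N_6 = N_3 + 3*N_5 + 4  [with N_3=5, N_5=2]  = 15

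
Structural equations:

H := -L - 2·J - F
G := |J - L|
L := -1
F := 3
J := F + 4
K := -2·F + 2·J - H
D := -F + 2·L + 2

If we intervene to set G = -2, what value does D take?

-3

Intervening sets G = -2 and removes its equation (G := |J - L|).
D is not downstream of the intervention, so its value is determined by the original equations.
D = -F + 2·L + 2  [with F=3, L=-1]  = -3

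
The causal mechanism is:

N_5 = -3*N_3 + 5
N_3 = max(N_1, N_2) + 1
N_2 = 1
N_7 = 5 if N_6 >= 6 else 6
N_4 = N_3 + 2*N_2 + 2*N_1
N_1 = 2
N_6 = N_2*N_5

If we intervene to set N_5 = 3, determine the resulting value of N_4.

The intervention breaks the incoming arrows to N_5: N_5 = -3*N_3 + 5 no longer applies, and N_5 = 3.
Since N_4 is not a descendant of the intervened variable, it is unaffected.
N_3 = max(N_1, N_2) + 1  [with N_1=2, N_2=1]  = 3
N_4 = N_3 + 2*N_2 + 2*N_1  [with N_3=3, N_2=1, N_1=2]  = 9

9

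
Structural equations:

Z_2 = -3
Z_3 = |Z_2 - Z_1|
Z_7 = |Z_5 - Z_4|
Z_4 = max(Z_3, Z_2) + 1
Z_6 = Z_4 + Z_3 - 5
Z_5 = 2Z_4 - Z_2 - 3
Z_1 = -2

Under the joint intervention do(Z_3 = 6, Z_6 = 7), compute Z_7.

Under do(Z_3 = 6, Z_6 = 7), each intervened variable's structural equation is replaced by its fixed value.
Z_4 = max(Z_3, Z_2) + 1  [with Z_3=6, Z_2=-3]  = 7
Z_5 = 2Z_4 - Z_2 - 3  [with Z_4=7, Z_2=-3]  = 14
Z_7 = |Z_5 - Z_4|  [with Z_5=14, Z_4=7]  = 7

7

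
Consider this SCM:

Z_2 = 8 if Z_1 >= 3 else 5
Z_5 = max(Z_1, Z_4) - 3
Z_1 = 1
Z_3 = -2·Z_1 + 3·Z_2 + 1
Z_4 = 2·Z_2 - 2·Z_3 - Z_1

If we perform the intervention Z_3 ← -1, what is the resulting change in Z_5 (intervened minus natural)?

do(Z_3=-1) replaces the equation Z_3 = -2·Z_1 + 3·Z_2 + 1 with the constant Z_3 = -1.
Z_2 = 8 if Z_1 >= 3 else 5  [with Z_1=1]  = 5
Z_4 = 2·Z_2 - 2·Z_3 - Z_1  [with Z_2=5, Z_3=-1, Z_1=1]  = 11
Z_5 = max(Z_1, Z_4) - 3  [with Z_1=1, Z_4=11]  = 8
Without intervention: Z_2 = 8 if Z_1 >= 3 else 5  [with Z_1=1]  = 5; Z_3 = -2·Z_1 + 3·Z_2 + 1  [with Z_1=1, Z_2=5]  = 14; Z_4 = 2·Z_2 - 2·Z_3 - Z_1  [with Z_2=5, Z_3=14, Z_1=1]  = -19; Z_5 = max(Z_1, Z_4) - 3  [with Z_1=1, Z_4=-19]  = -2.
Change = 8 − (-2) = 10.

10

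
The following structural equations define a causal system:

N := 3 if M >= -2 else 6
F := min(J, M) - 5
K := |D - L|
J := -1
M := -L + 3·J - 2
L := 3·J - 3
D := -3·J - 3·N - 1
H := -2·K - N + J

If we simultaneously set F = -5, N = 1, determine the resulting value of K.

5

Under do(F = -5, N = 1), each intervened variable's structural equation is replaced by its fixed value.
L = 3·J - 3  [with J=-1]  = -6
D = -3·J - 3·N - 1  [with J=-1, N=1]  = -1
K = |D - L|  [with D=-1, L=-6]  = 5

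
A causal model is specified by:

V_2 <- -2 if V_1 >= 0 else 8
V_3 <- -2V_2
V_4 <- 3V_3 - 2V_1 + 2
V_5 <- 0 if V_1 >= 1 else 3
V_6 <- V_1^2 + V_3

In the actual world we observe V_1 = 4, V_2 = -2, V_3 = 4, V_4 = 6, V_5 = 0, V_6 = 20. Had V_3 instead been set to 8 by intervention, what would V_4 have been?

The intervention breaks the incoming arrows to V_3: V_3 <- -2V_2 no longer applies, and V_3 = 8.
V_4 = 3V_3 - 2V_1 + 2  [with V_3=8, V_1=4]  = 18

18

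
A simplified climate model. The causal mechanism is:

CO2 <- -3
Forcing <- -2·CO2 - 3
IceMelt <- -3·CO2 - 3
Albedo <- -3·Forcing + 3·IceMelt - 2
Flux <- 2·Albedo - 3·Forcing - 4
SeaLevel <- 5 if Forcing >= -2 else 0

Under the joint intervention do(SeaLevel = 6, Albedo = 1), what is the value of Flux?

-11

Setting SeaLevel = 6, Albedo = 1 by intervention discards those variables' equations.
Forcing = -2·CO2 - 3  [with CO2=-3]  = 3
Flux = 2·Albedo - 3·Forcing - 4  [with Albedo=1, Forcing=3]  = -11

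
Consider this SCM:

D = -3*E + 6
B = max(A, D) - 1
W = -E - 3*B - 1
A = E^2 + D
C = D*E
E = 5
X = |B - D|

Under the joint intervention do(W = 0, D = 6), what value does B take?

Under do(W = 0, D = 6), each intervened variable's structural equation is replaced by its fixed value.
A = E^2 + D  [with E=5, D=6]  = 31
B = max(A, D) - 1  [with A=31, D=6]  = 30

30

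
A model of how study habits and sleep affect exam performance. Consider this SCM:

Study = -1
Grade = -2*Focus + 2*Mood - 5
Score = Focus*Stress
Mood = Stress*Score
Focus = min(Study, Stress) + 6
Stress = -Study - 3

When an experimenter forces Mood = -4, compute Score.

-8

The intervention breaks the incoming arrows to Mood: Mood = Stress*Score no longer applies, and Mood = -4.
Since Score is not a descendant of the intervened variable, it is unaffected.
Stress = -Study - 3  [with Study=-1]  = -2
Focus = min(Study, Stress) + 6  [with Study=-1, Stress=-2]  = 4
Score = Focus*Stress  [with Focus=4, Stress=-2]  = -8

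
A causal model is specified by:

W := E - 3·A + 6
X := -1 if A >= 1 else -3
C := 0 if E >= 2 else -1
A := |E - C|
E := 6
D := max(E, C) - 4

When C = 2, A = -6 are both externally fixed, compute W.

The joint intervention fixes C = 2, A = -6, removing each variable's own equation.
W = E - 3·A + 6  [with E=6, A=-6]  = 30

30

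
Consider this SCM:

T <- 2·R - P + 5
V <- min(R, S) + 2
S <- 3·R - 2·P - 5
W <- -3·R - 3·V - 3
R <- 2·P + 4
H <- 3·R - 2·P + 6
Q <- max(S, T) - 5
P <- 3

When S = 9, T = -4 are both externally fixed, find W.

The joint intervention fixes S = 9, T = -4, removing each variable's own equation.
R = 2·P + 4  [with P=3]  = 10
V = min(R, S) + 2  [with R=10, S=9]  = 11
W = -3·R - 3·V - 3  [with R=10, V=11]  = -66

-66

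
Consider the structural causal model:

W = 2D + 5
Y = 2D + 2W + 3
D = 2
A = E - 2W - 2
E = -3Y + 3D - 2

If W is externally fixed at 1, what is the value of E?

Under do(W=1), the mechanism W = 2D + 5 is discarded; W is fixed at 1.
Y = 2D + 2W + 3  [with D=2, W=1]  = 9
E = -3Y + 3D - 2  [with Y=9, D=2]  = -23

-23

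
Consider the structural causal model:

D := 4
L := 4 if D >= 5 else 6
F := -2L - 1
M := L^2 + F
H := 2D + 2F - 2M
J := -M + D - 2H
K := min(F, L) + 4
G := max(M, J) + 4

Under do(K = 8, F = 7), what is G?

Setting K = 8, F = 7 by intervention discards those variables' equations.
L = 4 if D >= 5 else 6  [with D=4]  = 6
M = L^2 + F  [with L=6, F=7]  = 43
H = 2D + 2F - 2M  [with D=4, F=7, M=43]  = -64
J = -M + D - 2H  [with M=43, D=4, H=-64]  = 89
G = max(M, J) + 4  [with M=43, J=89]  = 93

93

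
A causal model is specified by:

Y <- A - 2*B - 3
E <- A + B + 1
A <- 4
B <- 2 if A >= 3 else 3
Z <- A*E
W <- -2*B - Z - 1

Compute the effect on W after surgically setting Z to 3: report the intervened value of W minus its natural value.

Under do(Z=3), the mechanism Z <- A*E is discarded; Z is fixed at 3.
B = 2 if A >= 3 else 3  [with A=4]  = 2
W = -2*B - Z - 1  [with B=2, Z=3]  = -8
Without intervention: B = 2 if A >= 3 else 3  [with A=4]  = 2; E = A + B + 1  [with A=4, B=2]  = 7; Z = A*E  [with A=4, E=7]  = 28; W = -2*B - Z - 1  [with B=2, Z=28]  = -33.
Change = -8 − (-33) = 25.

25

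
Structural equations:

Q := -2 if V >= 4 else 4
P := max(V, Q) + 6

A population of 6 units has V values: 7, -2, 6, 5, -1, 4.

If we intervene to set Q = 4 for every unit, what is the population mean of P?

do(Q=4) breaks Q's dependence on V. With Q=4 fixed, P across the units is 13, 10, 12, 11, 10, 10, mean 11.

11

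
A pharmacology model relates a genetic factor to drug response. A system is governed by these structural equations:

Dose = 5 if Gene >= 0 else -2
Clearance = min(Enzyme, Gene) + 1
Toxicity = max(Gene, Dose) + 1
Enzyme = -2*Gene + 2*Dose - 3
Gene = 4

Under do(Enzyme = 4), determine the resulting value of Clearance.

do(Enzyme=4) replaces the equation Enzyme = -2*Gene + 2*Dose - 3 with the constant Enzyme = 4.
Clearance = min(Enzyme, Gene) + 1  [with Enzyme=4, Gene=4]  = 5

5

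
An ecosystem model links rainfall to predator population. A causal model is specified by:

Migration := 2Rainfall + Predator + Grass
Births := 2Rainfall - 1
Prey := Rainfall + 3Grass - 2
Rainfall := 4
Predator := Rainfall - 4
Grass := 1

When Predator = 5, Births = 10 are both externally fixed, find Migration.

The joint intervention fixes Predator = 5, Births = 10, removing each variable's own equation.
Migration = 2Rainfall + Predator + Grass  [with Rainfall=4, Predator=5, Grass=1]  = 14

14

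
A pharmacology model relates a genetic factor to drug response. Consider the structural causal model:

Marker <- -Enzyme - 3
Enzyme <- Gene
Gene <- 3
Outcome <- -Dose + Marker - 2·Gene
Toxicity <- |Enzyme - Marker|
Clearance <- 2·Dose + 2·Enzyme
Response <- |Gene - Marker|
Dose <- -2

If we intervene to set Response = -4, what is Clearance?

Under do(Response=-4), the mechanism Response <- |Gene - Marker| is discarded; Response is fixed at -4.
Since Clearance is not a descendant of the intervened variable, it is unaffected.
Enzyme = Gene  [with Gene=3]  = 3
Clearance = 2·Dose + 2·Enzyme  [with Dose=-2, Enzyme=3]  = 2

2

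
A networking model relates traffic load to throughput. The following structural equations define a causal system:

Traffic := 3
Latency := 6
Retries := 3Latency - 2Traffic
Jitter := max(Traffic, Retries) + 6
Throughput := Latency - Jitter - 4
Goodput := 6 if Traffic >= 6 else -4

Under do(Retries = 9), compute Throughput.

do(Retries=9) replaces the equation Retries := 3Latency - 2Traffic with the constant Retries = 9.
Jitter = max(Traffic, Retries) + 6  [with Traffic=3, Retries=9]  = 15
Throughput = Latency - Jitter - 4  [with Latency=6, Jitter=15]  = -13

-13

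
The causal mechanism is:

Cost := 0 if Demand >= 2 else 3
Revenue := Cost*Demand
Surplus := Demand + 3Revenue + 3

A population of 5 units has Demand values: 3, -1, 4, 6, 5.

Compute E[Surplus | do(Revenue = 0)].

Under do(Revenue=0), Revenue's equation is replaced by Revenue=0 for every unit. Per-unit Surplus: 6, 2, 7, 9, 8. Mean = 6.4.

6.4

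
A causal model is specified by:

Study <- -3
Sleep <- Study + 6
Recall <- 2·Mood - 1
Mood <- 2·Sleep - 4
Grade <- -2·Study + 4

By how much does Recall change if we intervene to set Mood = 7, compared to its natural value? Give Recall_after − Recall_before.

The intervention breaks the incoming arrows to Mood: Mood <- 2·Sleep - 4 no longer applies, and Mood = 7.
Recall = 2·Mood - 1  [with Mood=7]  = 13
Without intervention: Sleep = Study + 6  [with Study=-3]  = 3; Mood = 2·Sleep - 4  [with Sleep=3]  = 2; Recall = 2·Mood - 1  [with Mood=2]  = 3.
Change = 13 − 3 = 10.

10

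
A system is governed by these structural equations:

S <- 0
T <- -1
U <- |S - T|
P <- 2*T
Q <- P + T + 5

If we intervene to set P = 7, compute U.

Under do(P=7), the mechanism P <- 2*T is discarded; P is fixed at 7.
Since U is not a descendant of the intervened variable, it is unaffected.
U = |S - T|  [with S=0, T=-1]  = 1

1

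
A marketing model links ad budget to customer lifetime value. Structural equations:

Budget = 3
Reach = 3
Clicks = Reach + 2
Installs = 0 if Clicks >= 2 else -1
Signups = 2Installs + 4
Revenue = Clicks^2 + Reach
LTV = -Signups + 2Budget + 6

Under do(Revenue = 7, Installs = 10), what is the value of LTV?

Under do(Revenue = 7, Installs = 10), each intervened variable's structural equation is replaced by its fixed value.
Signups = 2Installs + 4  [with Installs=10]  = 24
LTV = -Signups + 2Budget + 6  [with Signups=24, Budget=3]  = -12

-12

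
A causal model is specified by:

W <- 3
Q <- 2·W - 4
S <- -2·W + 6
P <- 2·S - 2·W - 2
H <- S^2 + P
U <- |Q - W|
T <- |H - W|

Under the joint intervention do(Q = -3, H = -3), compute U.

Setting Q = -3, H = -3 by intervention discards those variables' equations.
U = |Q - W|  [with Q=-3, W=3]  = 6

6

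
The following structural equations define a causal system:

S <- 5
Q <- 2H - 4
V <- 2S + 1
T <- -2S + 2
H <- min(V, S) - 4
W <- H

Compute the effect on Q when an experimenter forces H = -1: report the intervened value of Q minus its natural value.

-4

The intervention breaks the incoming arrows to H: H <- min(V, S) - 4 no longer applies, and H = -1.
Q = 2H - 4  [with H=-1]  = -6
Without intervention: V = 2S + 1  [with S=5]  = 11; H = min(V, S) - 4  [with V=11, S=5]  = 1; Q = 2H - 4  [with H=1]  = -2.
Change = -6 − (-2) = -4.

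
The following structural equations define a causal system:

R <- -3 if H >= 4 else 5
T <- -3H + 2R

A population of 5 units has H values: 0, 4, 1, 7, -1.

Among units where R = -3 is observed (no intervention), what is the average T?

-22.5

Conditioning on R=-3 selects the 2 unit(s) with H ∈ {4, 7}. Their T values: -18, -27. Mean = -22.5.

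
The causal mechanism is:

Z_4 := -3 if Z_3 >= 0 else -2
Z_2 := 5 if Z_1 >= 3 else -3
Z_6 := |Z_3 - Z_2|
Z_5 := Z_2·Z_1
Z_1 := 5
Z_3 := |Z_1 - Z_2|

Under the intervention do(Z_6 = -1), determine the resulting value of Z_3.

0

do(Z_6=-1) replaces the equation Z_6 := |Z_3 - Z_2| with the constant Z_6 = -1.
Z_3 is not downstream of the intervention, so its value is determined by the original equations.
Z_2 = 5 if Z_1 >= 3 else -3  [with Z_1=5]  = 5
Z_3 = |Z_1 - Z_2|  [with Z_1=5, Z_2=5]  = 0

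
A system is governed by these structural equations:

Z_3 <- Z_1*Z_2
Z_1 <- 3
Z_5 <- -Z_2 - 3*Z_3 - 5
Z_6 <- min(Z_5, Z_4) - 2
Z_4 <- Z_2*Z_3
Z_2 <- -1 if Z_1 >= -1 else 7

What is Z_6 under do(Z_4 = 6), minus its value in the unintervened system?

Under do(Z_4=6), the mechanism Z_4 <- Z_2*Z_3 is discarded; Z_4 is fixed at 6.
Z_2 = -1 if Z_1 >= -1 else 7  [with Z_1=3]  = -1
Z_3 = Z_1*Z_2  [with Z_1=3, Z_2=-1]  = -3
Z_5 = -Z_2 - 3*Z_3 - 5  [with Z_2=-1, Z_3=-3]  = 5
Z_6 = min(Z_5, Z_4) - 2  [with Z_5=5, Z_4=6]  = 3
Without intervention: Z_2 = -1 if Z_1 >= -1 else 7  [with Z_1=3]  = -1; Z_3 = Z_1*Z_2  [with Z_1=3, Z_2=-1]  = -3; Z_4 = Z_2*Z_3  [with Z_2=-1, Z_3=-3]  = 3; Z_5 = -Z_2 - 3*Z_3 - 5  [with Z_2=-1, Z_3=-3]  = 5; Z_6 = min(Z_5, Z_4) - 2  [with Z_5=5, Z_4=3]  = 1.
Change = 3 − 1 = 2.

2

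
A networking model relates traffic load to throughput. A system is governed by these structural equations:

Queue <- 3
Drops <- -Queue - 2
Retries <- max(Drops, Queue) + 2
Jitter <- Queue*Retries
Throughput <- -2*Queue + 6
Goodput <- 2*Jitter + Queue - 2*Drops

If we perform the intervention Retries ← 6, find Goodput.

The intervention breaks the incoming arrows to Retries: Retries <- max(Drops, Queue) + 2 no longer applies, and Retries = 6.
Drops = -Queue - 2  [with Queue=3]  = -5
Jitter = Queue*Retries  [with Queue=3, Retries=6]  = 18
Goodput = 2*Jitter + Queue - 2*Drops  [with Jitter=18, Queue=3, Drops=-5]  = 49

49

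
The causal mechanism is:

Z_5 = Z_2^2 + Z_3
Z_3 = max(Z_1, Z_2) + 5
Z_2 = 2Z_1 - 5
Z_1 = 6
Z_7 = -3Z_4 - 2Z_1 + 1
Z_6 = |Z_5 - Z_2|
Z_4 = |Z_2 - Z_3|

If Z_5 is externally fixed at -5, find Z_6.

12

The intervention breaks the incoming arrows to Z_5: Z_5 = Z_2^2 + Z_3 no longer applies, and Z_5 = -5.
Z_2 = 2Z_1 - 5  [with Z_1=6]  = 7
Z_6 = |Z_5 - Z_2|  [with Z_5=-5, Z_2=7]  = 12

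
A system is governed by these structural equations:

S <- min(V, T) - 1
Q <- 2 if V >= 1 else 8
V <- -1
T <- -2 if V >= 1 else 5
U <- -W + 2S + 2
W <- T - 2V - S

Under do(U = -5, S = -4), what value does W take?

11

Under do(U = -5, S = -4), each intervened variable's structural equation is replaced by its fixed value.
T = -2 if V >= 1 else 5  [with V=-1]  = 5
W = T - 2V - S  [with T=5, V=-1, S=-4]  = 11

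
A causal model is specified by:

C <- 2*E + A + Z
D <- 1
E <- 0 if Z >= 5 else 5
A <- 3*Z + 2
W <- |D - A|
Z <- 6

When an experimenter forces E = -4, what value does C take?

18

The intervention breaks the incoming arrows to E: E <- 0 if Z >= 5 else 5 no longer applies, and E = -4.
A = 3*Z + 2  [with Z=6]  = 20
C = 2*E + A + Z  [with E=-4, A=20, Z=6]  = 18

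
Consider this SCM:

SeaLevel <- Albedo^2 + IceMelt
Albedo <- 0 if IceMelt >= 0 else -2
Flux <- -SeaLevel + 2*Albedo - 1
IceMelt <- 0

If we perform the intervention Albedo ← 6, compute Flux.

-25

Under do(Albedo=6), the mechanism Albedo <- 0 if IceMelt >= 0 else -2 is discarded; Albedo is fixed at 6.
SeaLevel = Albedo^2 + IceMelt  [with Albedo=6, IceMelt=0]  = 36
Flux = -SeaLevel + 2*Albedo - 1  [with SeaLevel=36, Albedo=6]  = -25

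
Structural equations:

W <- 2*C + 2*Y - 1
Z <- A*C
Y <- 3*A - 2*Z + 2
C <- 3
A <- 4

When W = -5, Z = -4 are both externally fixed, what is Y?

Under do(W = -5, Z = -4), each intervened variable's structural equation is replaced by its fixed value.
Y = 3*A - 2*Z + 2  [with A=4, Z=-4]  = 22

22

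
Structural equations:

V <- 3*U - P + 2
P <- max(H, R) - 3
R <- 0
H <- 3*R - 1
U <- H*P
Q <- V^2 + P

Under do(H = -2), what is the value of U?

6

Under do(H=-2), the mechanism H <- 3*R - 1 is discarded; H is fixed at -2.
P = max(H, R) - 3  [with H=-2, R=0]  = -3
U = H*P  [with H=-2, P=-3]  = 6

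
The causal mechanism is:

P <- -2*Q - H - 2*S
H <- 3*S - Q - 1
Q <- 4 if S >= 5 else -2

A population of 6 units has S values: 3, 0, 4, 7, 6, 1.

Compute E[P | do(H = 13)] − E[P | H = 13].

5

Every unit gets H=13 under the intervention. P values become -15, -9, -17, -35, -33, -11; E[P|do(H=13)] = -20.
Conditioning on H=13 selects the 2 unit(s) with S ∈ {4, 6}. Their P values: -17, -33. Mean = -25.
Difference = -20 − (-25) = 5.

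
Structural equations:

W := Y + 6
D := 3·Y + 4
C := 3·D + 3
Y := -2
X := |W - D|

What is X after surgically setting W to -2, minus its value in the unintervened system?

-6

The intervention breaks the incoming arrows to W: W := Y + 6 no longer applies, and W = -2.
D = 3·Y + 4  [with Y=-2]  = -2
X = |W - D|  [with W=-2, D=-2]  = 0
Without intervention: D = 3·Y + 4  [with Y=-2]  = -2; W = Y + 6  [with Y=-2]  = 4; X = |W - D|  [with W=4, D=-2]  = 6.
Change = 0 − 6 = -6.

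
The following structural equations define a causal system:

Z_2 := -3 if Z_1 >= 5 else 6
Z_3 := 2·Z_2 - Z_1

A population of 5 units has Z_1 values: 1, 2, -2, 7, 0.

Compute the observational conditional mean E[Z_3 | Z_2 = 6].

E[Z_3|Z_2=6] averages over only the 4 units with Z_2=6 (Z_1 = 1, 2, -2, 0): Z_3 = 11, 10, 14, 12, mean 11.75.

11.75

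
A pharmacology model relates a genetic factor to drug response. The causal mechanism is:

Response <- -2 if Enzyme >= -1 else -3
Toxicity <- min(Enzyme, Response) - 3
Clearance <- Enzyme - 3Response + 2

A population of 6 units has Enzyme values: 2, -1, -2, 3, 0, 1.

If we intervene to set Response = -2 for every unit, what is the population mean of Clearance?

The intervention sets Response=-2 in all 6 units regardless of Enzyme. Recomputing Clearance per unit gives 10, 7, 6, 11, 8, 9; average 8.5.

8.5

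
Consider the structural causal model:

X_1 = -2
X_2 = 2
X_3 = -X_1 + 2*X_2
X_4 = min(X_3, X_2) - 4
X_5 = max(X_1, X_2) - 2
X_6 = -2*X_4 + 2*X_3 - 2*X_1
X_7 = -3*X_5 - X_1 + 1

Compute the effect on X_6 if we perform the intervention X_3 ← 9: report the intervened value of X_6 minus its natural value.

The intervention breaks the incoming arrows to X_3: X_3 = -X_1 + 2*X_2 no longer applies, and X_3 = 9.
X_4 = min(X_3, X_2) - 4  [with X_3=9, X_2=2]  = -2
X_6 = -2*X_4 + 2*X_3 - 2*X_1  [with X_4=-2, X_3=9, X_1=-2]  = 26
Without intervention: X_3 = -X_1 + 2*X_2  [with X_1=-2, X_2=2]  = 6; X_4 = min(X_3, X_2) - 4  [with X_3=6, X_2=2]  = -2; X_6 = -2*X_4 + 2*X_3 - 2*X_1  [with X_4=-2, X_3=6, X_1=-2]  = 20.
Change = 26 − 20 = 6.

6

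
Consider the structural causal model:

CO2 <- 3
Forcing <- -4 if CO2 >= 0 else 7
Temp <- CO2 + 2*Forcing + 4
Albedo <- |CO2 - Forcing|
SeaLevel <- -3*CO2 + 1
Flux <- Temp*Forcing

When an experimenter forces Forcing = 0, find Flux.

Under do(Forcing=0), the mechanism Forcing <- -4 if CO2 >= 0 else 7 is discarded; Forcing is fixed at 0.
Temp = CO2 + 2*Forcing + 4  [with CO2=3, Forcing=0]  = 7
Flux = Temp*Forcing  [with Temp=7, Forcing=0]  = 0

0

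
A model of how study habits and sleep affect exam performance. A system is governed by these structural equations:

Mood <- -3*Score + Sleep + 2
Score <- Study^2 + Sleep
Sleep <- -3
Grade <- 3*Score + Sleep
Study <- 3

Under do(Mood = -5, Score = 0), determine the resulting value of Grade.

-3

The joint intervention fixes Mood = -5, Score = 0, removing each variable's own equation.
Grade = 3*Score + Sleep  [with Score=0, Sleep=-3]  = -3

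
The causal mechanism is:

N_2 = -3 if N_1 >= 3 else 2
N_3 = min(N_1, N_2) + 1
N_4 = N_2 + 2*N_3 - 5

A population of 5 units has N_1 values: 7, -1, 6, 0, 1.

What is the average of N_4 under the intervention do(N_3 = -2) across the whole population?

-9

do(N_3=-2) breaks N_3's dependence on N_1. With N_3=-2 fixed, N_4 across the units is -12, -7, -12, -7, -7, mean -9.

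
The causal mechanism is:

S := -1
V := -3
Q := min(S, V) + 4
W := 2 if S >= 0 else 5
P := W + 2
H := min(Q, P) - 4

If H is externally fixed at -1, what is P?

7

do(H=-1) replaces the equation H := min(Q, P) - 4 with the constant H = -1.
Since P is not a descendant of the intervened variable, it is unaffected.
W = 2 if S >= 0 else 5  [with S=-1]  = 5
P = W + 2  [with W=5]  = 7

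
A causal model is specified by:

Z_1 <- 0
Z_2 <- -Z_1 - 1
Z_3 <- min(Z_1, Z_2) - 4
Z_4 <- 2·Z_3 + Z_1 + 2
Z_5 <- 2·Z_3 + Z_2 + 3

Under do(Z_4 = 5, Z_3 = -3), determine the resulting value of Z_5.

-4

The joint intervention fixes Z_4 = 5, Z_3 = -3, removing each variable's own equation.
Z_2 = -Z_1 - 1  [with Z_1=0]  = -1
Z_5 = 2·Z_3 + Z_2 + 3  [with Z_3=-3, Z_2=-1]  = -4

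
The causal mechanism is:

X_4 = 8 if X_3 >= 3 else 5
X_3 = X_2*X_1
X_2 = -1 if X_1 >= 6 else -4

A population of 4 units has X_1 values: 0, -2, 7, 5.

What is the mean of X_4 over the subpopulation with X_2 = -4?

6

E[X_4|X_2=-4] averages over only the 3 units with X_2=-4 (X_1 = 0, -2, 5): X_4 = 5, 8, 5, mean 6.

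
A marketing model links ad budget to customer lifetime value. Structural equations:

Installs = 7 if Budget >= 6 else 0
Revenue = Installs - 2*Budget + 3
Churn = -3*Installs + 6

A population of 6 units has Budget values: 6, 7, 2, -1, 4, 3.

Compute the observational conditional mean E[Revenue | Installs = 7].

E[Revenue|Installs=7] averages over only the 2 units with Installs=7 (Budget = 6, 7): Revenue = -2, -4, mean -3.

-3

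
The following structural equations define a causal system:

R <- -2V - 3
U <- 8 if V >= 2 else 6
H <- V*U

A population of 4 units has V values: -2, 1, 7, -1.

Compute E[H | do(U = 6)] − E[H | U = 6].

11.5

Under do(U=6), U's equation is replaced by U=6 for every unit. Per-unit H: -12, 6, 42, -6. Mean = 7.5.
E[H|U=6] averages over only the 3 units with U=6 (V = -2, 1, -1): H = -12, 6, -6, mean -4.
Difference = 7.5 − (-4) = 11.5.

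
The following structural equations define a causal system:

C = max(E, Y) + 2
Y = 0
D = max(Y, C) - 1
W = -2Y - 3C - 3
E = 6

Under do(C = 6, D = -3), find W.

-21

The joint intervention fixes C = 6, D = -3, removing each variable's own equation.
W = -2Y - 3C - 3  [with Y=0, C=6]  = -21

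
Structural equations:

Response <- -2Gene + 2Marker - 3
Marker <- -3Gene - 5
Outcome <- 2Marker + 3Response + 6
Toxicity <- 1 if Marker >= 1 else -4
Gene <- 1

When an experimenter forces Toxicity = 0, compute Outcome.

-73

Intervening sets Toxicity = 0 and removes its equation (Toxicity <- 1 if Marker >= 1 else -4).
No directed path runs from Toxicity to Outcome, so Outcome keeps its natural value.
Marker = -3Gene - 5  [with Gene=1]  = -8
Response = -2Gene + 2Marker - 3  [with Gene=1, Marker=-8]  = -21
Outcome = 2Marker + 3Response + 6  [with Marker=-8, Response=-21]  = -73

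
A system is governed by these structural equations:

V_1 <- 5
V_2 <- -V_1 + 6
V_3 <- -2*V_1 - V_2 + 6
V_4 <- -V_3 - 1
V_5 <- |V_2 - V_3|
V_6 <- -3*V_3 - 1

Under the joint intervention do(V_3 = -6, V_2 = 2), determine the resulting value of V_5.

8

Setting V_3 = -6, V_2 = 2 by intervention discards those variables' equations.
V_5 = |V_2 - V_3|  [with V_2=2, V_3=-6]  = 8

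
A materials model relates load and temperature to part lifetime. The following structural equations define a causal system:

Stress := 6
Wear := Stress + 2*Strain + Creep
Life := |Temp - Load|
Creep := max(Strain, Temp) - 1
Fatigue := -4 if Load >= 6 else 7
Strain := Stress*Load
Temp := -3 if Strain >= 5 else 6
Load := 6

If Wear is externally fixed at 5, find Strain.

36

do(Wear=5) replaces the equation Wear := Stress + 2*Strain + Creep with the constant Wear = 5.
Strain is not downstream of the intervention, so its value is determined by the original equations.
Strain = Stress*Load  [with Stress=6, Load=6]  = 36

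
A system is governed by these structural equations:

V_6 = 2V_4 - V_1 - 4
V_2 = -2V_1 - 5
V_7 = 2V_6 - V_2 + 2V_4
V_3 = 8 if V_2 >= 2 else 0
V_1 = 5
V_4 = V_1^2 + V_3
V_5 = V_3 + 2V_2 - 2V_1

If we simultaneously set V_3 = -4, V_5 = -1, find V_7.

123

Under do(V_3 = -4, V_5 = -1), each intervened variable's structural equation is replaced by its fixed value.
V_2 = -2V_1 - 5  [with V_1=5]  = -15
V_4 = V_1^2 + V_3  [with V_1=5, V_3=-4]  = 21
V_6 = 2V_4 - V_1 - 4  [with V_4=21, V_1=5]  = 33
V_7 = 2V_6 - V_2 + 2V_4  [with V_6=33, V_2=-15, V_4=21]  = 123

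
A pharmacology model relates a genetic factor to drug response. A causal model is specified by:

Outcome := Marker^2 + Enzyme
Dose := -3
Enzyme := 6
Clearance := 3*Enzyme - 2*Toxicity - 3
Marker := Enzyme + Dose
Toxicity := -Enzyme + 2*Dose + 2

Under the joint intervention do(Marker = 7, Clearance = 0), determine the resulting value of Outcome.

55

Setting Marker = 7, Clearance = 0 by intervention discards those variables' equations.
Outcome = Marker^2 + Enzyme  [with Marker=7, Enzyme=6]  = 55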